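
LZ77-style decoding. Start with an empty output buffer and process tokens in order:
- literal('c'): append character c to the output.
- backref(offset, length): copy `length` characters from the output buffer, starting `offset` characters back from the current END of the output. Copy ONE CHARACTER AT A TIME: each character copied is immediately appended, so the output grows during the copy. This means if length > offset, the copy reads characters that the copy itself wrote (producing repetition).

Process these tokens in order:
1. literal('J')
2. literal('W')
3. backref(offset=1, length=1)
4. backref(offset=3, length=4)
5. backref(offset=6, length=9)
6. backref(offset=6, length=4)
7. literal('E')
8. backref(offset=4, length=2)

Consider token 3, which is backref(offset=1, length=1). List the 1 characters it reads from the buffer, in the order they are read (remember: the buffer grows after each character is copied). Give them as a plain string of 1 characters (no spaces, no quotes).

Answer: W

Derivation:
Token 1: literal('J'). Output: "J"
Token 2: literal('W'). Output: "JW"
Token 3: backref(off=1, len=1). Buffer before: "JW" (len 2)
  byte 1: read out[1]='W', append. Buffer now: "JWW"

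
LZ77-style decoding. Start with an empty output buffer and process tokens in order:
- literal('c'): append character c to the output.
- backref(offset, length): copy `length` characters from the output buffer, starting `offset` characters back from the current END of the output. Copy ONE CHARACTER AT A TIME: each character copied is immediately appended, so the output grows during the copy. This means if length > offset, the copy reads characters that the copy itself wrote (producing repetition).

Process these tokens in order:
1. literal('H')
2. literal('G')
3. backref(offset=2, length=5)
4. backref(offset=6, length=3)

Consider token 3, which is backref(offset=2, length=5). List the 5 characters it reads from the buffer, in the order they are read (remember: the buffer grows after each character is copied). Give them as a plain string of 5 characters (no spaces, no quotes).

Token 1: literal('H'). Output: "H"
Token 2: literal('G'). Output: "HG"
Token 3: backref(off=2, len=5). Buffer before: "HG" (len 2)
  byte 1: read out[0]='H', append. Buffer now: "HGH"
  byte 2: read out[1]='G', append. Buffer now: "HGHG"
  byte 3: read out[2]='H', append. Buffer now: "HGHGH"
  byte 4: read out[3]='G', append. Buffer now: "HGHGHG"
  byte 5: read out[4]='H', append. Buffer now: "HGHGHGH"

Answer: HGHGH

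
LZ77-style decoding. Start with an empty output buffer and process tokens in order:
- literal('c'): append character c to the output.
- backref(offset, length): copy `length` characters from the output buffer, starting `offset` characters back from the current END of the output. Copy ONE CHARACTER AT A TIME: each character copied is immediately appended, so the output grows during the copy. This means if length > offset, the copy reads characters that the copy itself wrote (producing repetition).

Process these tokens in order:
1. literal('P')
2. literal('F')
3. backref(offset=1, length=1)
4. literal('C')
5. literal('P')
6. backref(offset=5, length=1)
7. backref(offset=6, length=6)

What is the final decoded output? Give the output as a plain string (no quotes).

Token 1: literal('P'). Output: "P"
Token 2: literal('F'). Output: "PF"
Token 3: backref(off=1, len=1). Copied 'F' from pos 1. Output: "PFF"
Token 4: literal('C'). Output: "PFFC"
Token 5: literal('P'). Output: "PFFCP"
Token 6: backref(off=5, len=1). Copied 'P' from pos 0. Output: "PFFCPP"
Token 7: backref(off=6, len=6). Copied 'PFFCPP' from pos 0. Output: "PFFCPPPFFCPP"

Answer: PFFCPPPFFCPP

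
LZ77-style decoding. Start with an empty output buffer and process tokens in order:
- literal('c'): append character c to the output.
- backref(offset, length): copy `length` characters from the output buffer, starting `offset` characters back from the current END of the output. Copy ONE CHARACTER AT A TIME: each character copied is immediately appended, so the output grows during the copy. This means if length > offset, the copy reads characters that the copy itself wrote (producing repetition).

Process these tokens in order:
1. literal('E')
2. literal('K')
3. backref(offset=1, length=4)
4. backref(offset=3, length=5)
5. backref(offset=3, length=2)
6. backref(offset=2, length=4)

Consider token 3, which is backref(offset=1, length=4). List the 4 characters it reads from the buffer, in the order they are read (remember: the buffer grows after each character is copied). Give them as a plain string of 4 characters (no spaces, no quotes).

Answer: KKKK

Derivation:
Token 1: literal('E'). Output: "E"
Token 2: literal('K'). Output: "EK"
Token 3: backref(off=1, len=4). Buffer before: "EK" (len 2)
  byte 1: read out[1]='K', append. Buffer now: "EKK"
  byte 2: read out[2]='K', append. Buffer now: "EKKK"
  byte 3: read out[3]='K', append. Buffer now: "EKKKK"
  byte 4: read out[4]='K', append. Buffer now: "EKKKKK"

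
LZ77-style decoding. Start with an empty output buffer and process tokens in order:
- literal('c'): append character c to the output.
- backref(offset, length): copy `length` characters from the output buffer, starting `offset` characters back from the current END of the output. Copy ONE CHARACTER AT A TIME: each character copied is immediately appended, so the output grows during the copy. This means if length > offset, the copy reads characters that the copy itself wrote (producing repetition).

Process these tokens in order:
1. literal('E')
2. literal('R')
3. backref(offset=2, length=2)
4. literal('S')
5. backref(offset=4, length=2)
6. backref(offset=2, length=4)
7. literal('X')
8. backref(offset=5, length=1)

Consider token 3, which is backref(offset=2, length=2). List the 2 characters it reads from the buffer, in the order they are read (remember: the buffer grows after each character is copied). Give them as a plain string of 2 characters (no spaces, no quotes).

Answer: ER

Derivation:
Token 1: literal('E'). Output: "E"
Token 2: literal('R'). Output: "ER"
Token 3: backref(off=2, len=2). Buffer before: "ER" (len 2)
  byte 1: read out[0]='E', append. Buffer now: "ERE"
  byte 2: read out[1]='R', append. Buffer now: "ERER"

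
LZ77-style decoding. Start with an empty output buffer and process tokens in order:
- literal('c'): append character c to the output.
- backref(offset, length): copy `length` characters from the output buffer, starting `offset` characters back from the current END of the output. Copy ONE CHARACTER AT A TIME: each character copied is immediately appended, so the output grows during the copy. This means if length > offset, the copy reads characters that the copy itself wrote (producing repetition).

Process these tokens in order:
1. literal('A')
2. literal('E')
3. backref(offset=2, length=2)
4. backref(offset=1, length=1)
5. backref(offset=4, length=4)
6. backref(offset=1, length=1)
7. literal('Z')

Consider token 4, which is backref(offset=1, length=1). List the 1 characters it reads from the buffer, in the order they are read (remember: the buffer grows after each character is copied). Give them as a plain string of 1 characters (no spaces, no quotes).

Token 1: literal('A'). Output: "A"
Token 2: literal('E'). Output: "AE"
Token 3: backref(off=2, len=2). Copied 'AE' from pos 0. Output: "AEAE"
Token 4: backref(off=1, len=1). Buffer before: "AEAE" (len 4)
  byte 1: read out[3]='E', append. Buffer now: "AEAEE"

Answer: E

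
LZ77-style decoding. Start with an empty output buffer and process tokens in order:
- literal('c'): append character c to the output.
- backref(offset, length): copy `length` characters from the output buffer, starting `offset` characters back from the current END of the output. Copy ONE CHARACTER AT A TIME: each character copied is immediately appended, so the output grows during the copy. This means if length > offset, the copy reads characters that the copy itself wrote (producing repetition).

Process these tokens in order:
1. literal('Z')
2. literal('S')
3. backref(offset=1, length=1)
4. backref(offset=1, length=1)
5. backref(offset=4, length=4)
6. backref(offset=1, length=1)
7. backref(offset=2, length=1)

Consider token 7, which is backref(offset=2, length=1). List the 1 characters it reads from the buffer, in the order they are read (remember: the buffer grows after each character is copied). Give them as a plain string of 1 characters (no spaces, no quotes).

Token 1: literal('Z'). Output: "Z"
Token 2: literal('S'). Output: "ZS"
Token 3: backref(off=1, len=1). Copied 'S' from pos 1. Output: "ZSS"
Token 4: backref(off=1, len=1). Copied 'S' from pos 2. Output: "ZSSS"
Token 5: backref(off=4, len=4). Copied 'ZSSS' from pos 0. Output: "ZSSSZSSS"
Token 6: backref(off=1, len=1). Copied 'S' from pos 7. Output: "ZSSSZSSSS"
Token 7: backref(off=2, len=1). Buffer before: "ZSSSZSSSS" (len 9)
  byte 1: read out[7]='S', append. Buffer now: "ZSSSZSSSSS"

Answer: S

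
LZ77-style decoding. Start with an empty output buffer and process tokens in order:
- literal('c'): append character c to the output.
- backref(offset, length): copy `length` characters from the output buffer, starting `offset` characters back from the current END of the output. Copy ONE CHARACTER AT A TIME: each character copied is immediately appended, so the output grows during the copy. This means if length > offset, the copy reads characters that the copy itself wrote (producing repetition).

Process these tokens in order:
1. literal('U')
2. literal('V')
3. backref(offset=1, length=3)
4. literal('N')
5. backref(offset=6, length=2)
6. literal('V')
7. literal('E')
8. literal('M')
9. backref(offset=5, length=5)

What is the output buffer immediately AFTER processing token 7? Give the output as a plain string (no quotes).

Answer: UVVVVNUVVE

Derivation:
Token 1: literal('U'). Output: "U"
Token 2: literal('V'). Output: "UV"
Token 3: backref(off=1, len=3) (overlapping!). Copied 'VVV' from pos 1. Output: "UVVVV"
Token 4: literal('N'). Output: "UVVVVN"
Token 5: backref(off=6, len=2). Copied 'UV' from pos 0. Output: "UVVVVNUV"
Token 6: literal('V'). Output: "UVVVVNUVV"
Token 7: literal('E'). Output: "UVVVVNUVVE"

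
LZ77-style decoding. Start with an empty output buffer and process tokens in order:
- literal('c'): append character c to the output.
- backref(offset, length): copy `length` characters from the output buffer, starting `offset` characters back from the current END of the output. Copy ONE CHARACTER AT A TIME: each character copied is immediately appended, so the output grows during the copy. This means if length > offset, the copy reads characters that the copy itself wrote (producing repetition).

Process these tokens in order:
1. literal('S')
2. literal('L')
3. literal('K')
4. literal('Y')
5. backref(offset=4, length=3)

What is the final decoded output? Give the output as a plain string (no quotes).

Answer: SLKYSLK

Derivation:
Token 1: literal('S'). Output: "S"
Token 2: literal('L'). Output: "SL"
Token 3: literal('K'). Output: "SLK"
Token 4: literal('Y'). Output: "SLKY"
Token 5: backref(off=4, len=3). Copied 'SLK' from pos 0. Output: "SLKYSLK"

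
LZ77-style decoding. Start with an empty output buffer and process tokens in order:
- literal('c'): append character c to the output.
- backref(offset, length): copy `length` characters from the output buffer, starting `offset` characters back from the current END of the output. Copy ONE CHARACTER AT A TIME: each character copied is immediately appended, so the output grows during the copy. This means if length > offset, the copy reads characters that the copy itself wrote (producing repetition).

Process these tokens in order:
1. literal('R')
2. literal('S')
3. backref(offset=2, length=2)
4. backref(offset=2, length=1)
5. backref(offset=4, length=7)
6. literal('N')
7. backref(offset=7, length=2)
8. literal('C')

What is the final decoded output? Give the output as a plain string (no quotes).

Answer: RSRSRSRSRSRSNRSC

Derivation:
Token 1: literal('R'). Output: "R"
Token 2: literal('S'). Output: "RS"
Token 3: backref(off=2, len=2). Copied 'RS' from pos 0. Output: "RSRS"
Token 4: backref(off=2, len=1). Copied 'R' from pos 2. Output: "RSRSR"
Token 5: backref(off=4, len=7) (overlapping!). Copied 'SRSRSRS' from pos 1. Output: "RSRSRSRSRSRS"
Token 6: literal('N'). Output: "RSRSRSRSRSRSN"
Token 7: backref(off=7, len=2). Copied 'RS' from pos 6. Output: "RSRSRSRSRSRSNRS"
Token 8: literal('C'). Output: "RSRSRSRSRSRSNRSC"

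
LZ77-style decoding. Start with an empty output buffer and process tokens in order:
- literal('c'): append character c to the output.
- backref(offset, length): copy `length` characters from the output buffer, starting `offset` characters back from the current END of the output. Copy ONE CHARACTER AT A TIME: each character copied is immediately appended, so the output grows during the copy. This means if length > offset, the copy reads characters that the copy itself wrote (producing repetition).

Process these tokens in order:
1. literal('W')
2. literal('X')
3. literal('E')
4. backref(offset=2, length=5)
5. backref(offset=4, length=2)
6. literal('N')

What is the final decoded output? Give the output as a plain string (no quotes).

Answer: WXEXEXEXEXN

Derivation:
Token 1: literal('W'). Output: "W"
Token 2: literal('X'). Output: "WX"
Token 3: literal('E'). Output: "WXE"
Token 4: backref(off=2, len=5) (overlapping!). Copied 'XEXEX' from pos 1. Output: "WXEXEXEX"
Token 5: backref(off=4, len=2). Copied 'EX' from pos 4. Output: "WXEXEXEXEX"
Token 6: literal('N'). Output: "WXEXEXEXEXN"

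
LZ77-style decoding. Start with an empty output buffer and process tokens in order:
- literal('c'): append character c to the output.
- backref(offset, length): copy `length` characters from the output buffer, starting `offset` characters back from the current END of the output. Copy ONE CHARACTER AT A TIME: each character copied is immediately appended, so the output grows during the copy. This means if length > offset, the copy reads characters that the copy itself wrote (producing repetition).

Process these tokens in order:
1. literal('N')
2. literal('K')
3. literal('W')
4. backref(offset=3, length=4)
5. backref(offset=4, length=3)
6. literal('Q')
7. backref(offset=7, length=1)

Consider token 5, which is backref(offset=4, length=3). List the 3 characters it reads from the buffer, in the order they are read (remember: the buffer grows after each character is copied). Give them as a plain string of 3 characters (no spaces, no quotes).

Token 1: literal('N'). Output: "N"
Token 2: literal('K'). Output: "NK"
Token 3: literal('W'). Output: "NKW"
Token 4: backref(off=3, len=4) (overlapping!). Copied 'NKWN' from pos 0. Output: "NKWNKWN"
Token 5: backref(off=4, len=3). Buffer before: "NKWNKWN" (len 7)
  byte 1: read out[3]='N', append. Buffer now: "NKWNKWNN"
  byte 2: read out[4]='K', append. Buffer now: "NKWNKWNNK"
  byte 3: read out[5]='W', append. Buffer now: "NKWNKWNNKW"

Answer: NKW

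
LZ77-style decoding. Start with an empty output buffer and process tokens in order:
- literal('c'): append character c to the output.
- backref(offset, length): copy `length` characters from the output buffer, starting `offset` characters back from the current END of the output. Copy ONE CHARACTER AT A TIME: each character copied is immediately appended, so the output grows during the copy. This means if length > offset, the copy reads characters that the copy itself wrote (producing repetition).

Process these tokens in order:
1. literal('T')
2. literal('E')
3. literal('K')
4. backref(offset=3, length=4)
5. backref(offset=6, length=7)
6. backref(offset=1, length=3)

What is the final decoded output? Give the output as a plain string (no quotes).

Token 1: literal('T'). Output: "T"
Token 2: literal('E'). Output: "TE"
Token 3: literal('K'). Output: "TEK"
Token 4: backref(off=3, len=4) (overlapping!). Copied 'TEKT' from pos 0. Output: "TEKTEKT"
Token 5: backref(off=6, len=7) (overlapping!). Copied 'EKTEKTE' from pos 1. Output: "TEKTEKTEKTEKTE"
Token 6: backref(off=1, len=3) (overlapping!). Copied 'EEE' from pos 13. Output: "TEKTEKTEKTEKTEEEE"

Answer: TEKTEKTEKTEKTEEEE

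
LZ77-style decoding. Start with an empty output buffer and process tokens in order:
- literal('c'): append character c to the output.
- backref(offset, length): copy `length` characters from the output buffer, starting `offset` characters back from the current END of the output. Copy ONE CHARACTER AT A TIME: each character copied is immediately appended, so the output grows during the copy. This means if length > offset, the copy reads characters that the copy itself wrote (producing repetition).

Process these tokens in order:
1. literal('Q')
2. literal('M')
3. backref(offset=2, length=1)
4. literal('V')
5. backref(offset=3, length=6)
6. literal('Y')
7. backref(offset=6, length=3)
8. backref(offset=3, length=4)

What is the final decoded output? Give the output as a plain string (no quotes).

Token 1: literal('Q'). Output: "Q"
Token 2: literal('M'). Output: "QM"
Token 3: backref(off=2, len=1). Copied 'Q' from pos 0. Output: "QMQ"
Token 4: literal('V'). Output: "QMQV"
Token 5: backref(off=3, len=6) (overlapping!). Copied 'MQVMQV' from pos 1. Output: "QMQVMQVMQV"
Token 6: literal('Y'). Output: "QMQVMQVMQVY"
Token 7: backref(off=6, len=3). Copied 'QVM' from pos 5. Output: "QMQVMQVMQVYQVM"
Token 8: backref(off=3, len=4) (overlapping!). Copied 'QVMQ' from pos 11. Output: "QMQVMQVMQVYQVMQVMQ"

Answer: QMQVMQVMQVYQVMQVMQ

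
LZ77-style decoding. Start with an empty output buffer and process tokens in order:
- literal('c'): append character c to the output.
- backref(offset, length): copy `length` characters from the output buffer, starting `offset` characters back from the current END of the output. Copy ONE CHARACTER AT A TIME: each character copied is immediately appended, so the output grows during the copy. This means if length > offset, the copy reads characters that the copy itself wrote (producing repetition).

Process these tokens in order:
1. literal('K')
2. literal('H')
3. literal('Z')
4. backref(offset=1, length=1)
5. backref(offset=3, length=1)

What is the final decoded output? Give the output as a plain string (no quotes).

Token 1: literal('K'). Output: "K"
Token 2: literal('H'). Output: "KH"
Token 3: literal('Z'). Output: "KHZ"
Token 4: backref(off=1, len=1). Copied 'Z' from pos 2. Output: "KHZZ"
Token 5: backref(off=3, len=1). Copied 'H' from pos 1. Output: "KHZZH"

Answer: KHZZH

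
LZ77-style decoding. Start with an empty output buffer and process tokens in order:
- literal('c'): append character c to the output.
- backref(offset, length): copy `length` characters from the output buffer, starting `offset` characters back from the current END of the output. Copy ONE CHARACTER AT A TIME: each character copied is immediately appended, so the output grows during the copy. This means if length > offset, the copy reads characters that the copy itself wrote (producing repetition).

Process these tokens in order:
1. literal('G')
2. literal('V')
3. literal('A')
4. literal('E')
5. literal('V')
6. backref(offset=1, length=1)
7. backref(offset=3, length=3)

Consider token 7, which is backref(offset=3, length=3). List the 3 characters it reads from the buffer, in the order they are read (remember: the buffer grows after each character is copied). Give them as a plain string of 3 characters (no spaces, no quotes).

Answer: EVV

Derivation:
Token 1: literal('G'). Output: "G"
Token 2: literal('V'). Output: "GV"
Token 3: literal('A'). Output: "GVA"
Token 4: literal('E'). Output: "GVAE"
Token 5: literal('V'). Output: "GVAEV"
Token 6: backref(off=1, len=1). Copied 'V' from pos 4. Output: "GVAEVV"
Token 7: backref(off=3, len=3). Buffer before: "GVAEVV" (len 6)
  byte 1: read out[3]='E', append. Buffer now: "GVAEVVE"
  byte 2: read out[4]='V', append. Buffer now: "GVAEVVEV"
  byte 3: read out[5]='V', append. Buffer now: "GVAEVVEVV"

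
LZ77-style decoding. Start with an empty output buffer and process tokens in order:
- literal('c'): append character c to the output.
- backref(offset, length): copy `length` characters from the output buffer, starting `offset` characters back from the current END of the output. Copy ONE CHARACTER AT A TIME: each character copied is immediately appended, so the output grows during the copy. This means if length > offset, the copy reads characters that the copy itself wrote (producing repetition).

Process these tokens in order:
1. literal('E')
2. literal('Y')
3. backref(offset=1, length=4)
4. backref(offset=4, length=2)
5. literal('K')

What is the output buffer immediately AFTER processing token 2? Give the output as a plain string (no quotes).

Answer: EY

Derivation:
Token 1: literal('E'). Output: "E"
Token 2: literal('Y'). Output: "EY"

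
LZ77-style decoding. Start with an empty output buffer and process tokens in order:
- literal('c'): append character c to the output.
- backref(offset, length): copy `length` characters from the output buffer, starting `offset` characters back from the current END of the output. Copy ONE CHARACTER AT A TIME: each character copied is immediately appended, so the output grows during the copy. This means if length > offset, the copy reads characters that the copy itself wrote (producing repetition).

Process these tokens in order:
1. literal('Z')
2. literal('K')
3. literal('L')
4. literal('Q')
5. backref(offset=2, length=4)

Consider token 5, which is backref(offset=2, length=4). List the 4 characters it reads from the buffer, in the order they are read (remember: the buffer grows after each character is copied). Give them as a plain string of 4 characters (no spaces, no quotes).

Answer: LQLQ

Derivation:
Token 1: literal('Z'). Output: "Z"
Token 2: literal('K'). Output: "ZK"
Token 3: literal('L'). Output: "ZKL"
Token 4: literal('Q'). Output: "ZKLQ"
Token 5: backref(off=2, len=4). Buffer before: "ZKLQ" (len 4)
  byte 1: read out[2]='L', append. Buffer now: "ZKLQL"
  byte 2: read out[3]='Q', append. Buffer now: "ZKLQLQ"
  byte 3: read out[4]='L', append. Buffer now: "ZKLQLQL"
  byte 4: read out[5]='Q', append. Buffer now: "ZKLQLQLQ"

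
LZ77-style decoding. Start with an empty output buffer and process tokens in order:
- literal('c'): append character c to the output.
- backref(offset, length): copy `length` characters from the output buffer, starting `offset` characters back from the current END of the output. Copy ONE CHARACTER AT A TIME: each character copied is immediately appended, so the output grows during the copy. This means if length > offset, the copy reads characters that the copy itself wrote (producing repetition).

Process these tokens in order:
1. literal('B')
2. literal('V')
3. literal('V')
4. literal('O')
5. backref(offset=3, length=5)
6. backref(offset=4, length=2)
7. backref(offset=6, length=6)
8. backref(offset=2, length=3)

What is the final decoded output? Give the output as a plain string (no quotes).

Token 1: literal('B'). Output: "B"
Token 2: literal('V'). Output: "BV"
Token 3: literal('V'). Output: "BVV"
Token 4: literal('O'). Output: "BVVO"
Token 5: backref(off=3, len=5) (overlapping!). Copied 'VVOVV' from pos 1. Output: "BVVOVVOVV"
Token 6: backref(off=4, len=2). Copied 'VO' from pos 5. Output: "BVVOVVOVVVO"
Token 7: backref(off=6, len=6). Copied 'VOVVVO' from pos 5. Output: "BVVOVVOVVVOVOVVVO"
Token 8: backref(off=2, len=3) (overlapping!). Copied 'VOV' from pos 15. Output: "BVVOVVOVVVOVOVVVOVOV"

Answer: BVVOVVOVVVOVOVVVOVOV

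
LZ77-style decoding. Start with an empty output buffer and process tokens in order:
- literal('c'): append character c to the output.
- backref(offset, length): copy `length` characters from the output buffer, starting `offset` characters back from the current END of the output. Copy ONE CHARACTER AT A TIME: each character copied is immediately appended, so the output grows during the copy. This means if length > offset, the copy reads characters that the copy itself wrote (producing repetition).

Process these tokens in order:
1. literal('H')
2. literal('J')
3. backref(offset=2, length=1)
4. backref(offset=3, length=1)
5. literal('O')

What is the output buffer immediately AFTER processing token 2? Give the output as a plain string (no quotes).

Token 1: literal('H'). Output: "H"
Token 2: literal('J'). Output: "HJ"

Answer: HJ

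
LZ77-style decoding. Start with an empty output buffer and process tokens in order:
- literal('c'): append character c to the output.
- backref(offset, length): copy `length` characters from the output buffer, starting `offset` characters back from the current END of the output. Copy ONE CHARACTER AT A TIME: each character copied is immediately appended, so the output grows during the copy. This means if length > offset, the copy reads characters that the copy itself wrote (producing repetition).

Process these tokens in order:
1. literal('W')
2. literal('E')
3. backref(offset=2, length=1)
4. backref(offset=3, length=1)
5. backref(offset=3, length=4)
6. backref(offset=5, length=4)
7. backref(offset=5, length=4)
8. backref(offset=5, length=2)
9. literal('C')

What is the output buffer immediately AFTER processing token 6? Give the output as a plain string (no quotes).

Answer: WEWWEWWEWEWW

Derivation:
Token 1: literal('W'). Output: "W"
Token 2: literal('E'). Output: "WE"
Token 3: backref(off=2, len=1). Copied 'W' from pos 0. Output: "WEW"
Token 4: backref(off=3, len=1). Copied 'W' from pos 0. Output: "WEWW"
Token 5: backref(off=3, len=4) (overlapping!). Copied 'EWWE' from pos 1. Output: "WEWWEWWE"
Token 6: backref(off=5, len=4). Copied 'WEWW' from pos 3. Output: "WEWWEWWEWEWW"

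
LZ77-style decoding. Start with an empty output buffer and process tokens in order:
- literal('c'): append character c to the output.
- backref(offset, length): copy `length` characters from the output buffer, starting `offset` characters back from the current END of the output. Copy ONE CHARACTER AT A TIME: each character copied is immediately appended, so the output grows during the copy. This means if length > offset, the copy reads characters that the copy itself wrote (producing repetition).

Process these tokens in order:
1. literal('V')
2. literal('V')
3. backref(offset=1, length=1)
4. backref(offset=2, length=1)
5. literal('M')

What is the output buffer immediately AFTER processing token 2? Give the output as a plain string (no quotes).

Answer: VV

Derivation:
Token 1: literal('V'). Output: "V"
Token 2: literal('V'). Output: "VV"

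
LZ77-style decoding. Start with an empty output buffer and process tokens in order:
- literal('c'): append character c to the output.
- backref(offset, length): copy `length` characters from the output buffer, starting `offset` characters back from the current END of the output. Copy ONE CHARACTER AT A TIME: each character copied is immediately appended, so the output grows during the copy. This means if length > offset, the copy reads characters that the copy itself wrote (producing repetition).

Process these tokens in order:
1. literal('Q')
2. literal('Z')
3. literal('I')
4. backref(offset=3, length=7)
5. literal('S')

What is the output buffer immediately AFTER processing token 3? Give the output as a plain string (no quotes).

Answer: QZI

Derivation:
Token 1: literal('Q'). Output: "Q"
Token 2: literal('Z'). Output: "QZ"
Token 3: literal('I'). Output: "QZI"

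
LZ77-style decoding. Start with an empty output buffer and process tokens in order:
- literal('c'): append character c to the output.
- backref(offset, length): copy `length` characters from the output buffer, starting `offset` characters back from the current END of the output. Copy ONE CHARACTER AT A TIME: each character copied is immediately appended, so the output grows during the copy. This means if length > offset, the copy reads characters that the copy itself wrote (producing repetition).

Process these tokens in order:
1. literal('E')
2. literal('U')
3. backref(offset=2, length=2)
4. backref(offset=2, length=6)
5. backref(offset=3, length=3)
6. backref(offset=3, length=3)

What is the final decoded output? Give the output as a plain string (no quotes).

Token 1: literal('E'). Output: "E"
Token 2: literal('U'). Output: "EU"
Token 3: backref(off=2, len=2). Copied 'EU' from pos 0. Output: "EUEU"
Token 4: backref(off=2, len=6) (overlapping!). Copied 'EUEUEU' from pos 2. Output: "EUEUEUEUEU"
Token 5: backref(off=3, len=3). Copied 'UEU' from pos 7. Output: "EUEUEUEUEUUEU"
Token 6: backref(off=3, len=3). Copied 'UEU' from pos 10. Output: "EUEUEUEUEUUEUUEU"

Answer: EUEUEUEUEUUEUUEU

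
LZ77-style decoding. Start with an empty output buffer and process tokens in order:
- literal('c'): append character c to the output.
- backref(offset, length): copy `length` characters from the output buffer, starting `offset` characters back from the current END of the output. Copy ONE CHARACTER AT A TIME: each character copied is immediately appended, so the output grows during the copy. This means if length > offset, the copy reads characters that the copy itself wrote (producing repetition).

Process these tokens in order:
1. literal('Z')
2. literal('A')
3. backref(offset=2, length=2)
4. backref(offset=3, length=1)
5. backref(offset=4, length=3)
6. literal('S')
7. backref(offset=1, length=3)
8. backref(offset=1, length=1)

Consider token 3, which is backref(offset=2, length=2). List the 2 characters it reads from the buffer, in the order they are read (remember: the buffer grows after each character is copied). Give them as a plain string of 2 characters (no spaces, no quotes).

Answer: ZA

Derivation:
Token 1: literal('Z'). Output: "Z"
Token 2: literal('A'). Output: "ZA"
Token 3: backref(off=2, len=2). Buffer before: "ZA" (len 2)
  byte 1: read out[0]='Z', append. Buffer now: "ZAZ"
  byte 2: read out[1]='A', append. Buffer now: "ZAZA"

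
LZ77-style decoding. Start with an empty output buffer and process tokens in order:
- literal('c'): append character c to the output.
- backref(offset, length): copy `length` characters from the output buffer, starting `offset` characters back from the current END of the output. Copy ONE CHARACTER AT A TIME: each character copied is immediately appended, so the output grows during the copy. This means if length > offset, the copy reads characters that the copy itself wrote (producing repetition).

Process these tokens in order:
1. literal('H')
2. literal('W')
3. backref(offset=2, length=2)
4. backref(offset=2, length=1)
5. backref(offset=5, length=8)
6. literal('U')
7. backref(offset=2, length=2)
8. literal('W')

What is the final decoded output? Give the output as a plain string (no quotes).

Token 1: literal('H'). Output: "H"
Token 2: literal('W'). Output: "HW"
Token 3: backref(off=2, len=2). Copied 'HW' from pos 0. Output: "HWHW"
Token 4: backref(off=2, len=1). Copied 'H' from pos 2. Output: "HWHWH"
Token 5: backref(off=5, len=8) (overlapping!). Copied 'HWHWHHWH' from pos 0. Output: "HWHWHHWHWHHWH"
Token 6: literal('U'). Output: "HWHWHHWHWHHWHU"
Token 7: backref(off=2, len=2). Copied 'HU' from pos 12. Output: "HWHWHHWHWHHWHUHU"
Token 8: literal('W'). Output: "HWHWHHWHWHHWHUHUW"

Answer: HWHWHHWHWHHWHUHUW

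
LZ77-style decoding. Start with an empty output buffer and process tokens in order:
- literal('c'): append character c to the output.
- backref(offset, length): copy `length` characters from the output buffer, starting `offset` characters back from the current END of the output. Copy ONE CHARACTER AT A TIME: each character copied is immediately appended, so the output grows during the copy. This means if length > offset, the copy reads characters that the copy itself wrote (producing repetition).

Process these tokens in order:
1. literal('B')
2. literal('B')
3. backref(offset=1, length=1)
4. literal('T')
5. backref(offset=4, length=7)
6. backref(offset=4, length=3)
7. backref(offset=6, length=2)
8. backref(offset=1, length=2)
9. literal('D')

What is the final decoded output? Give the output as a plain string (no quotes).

Answer: BBBTBBBTBBBTBBBBBBD

Derivation:
Token 1: literal('B'). Output: "B"
Token 2: literal('B'). Output: "BB"
Token 3: backref(off=1, len=1). Copied 'B' from pos 1. Output: "BBB"
Token 4: literal('T'). Output: "BBBT"
Token 5: backref(off=4, len=7) (overlapping!). Copied 'BBBTBBB' from pos 0. Output: "BBBTBBBTBBB"
Token 6: backref(off=4, len=3). Copied 'TBB' from pos 7. Output: "BBBTBBBTBBBTBB"
Token 7: backref(off=6, len=2). Copied 'BB' from pos 8. Output: "BBBTBBBTBBBTBBBB"
Token 8: backref(off=1, len=2) (overlapping!). Copied 'BB' from pos 15. Output: "BBBTBBBTBBBTBBBBBB"
Token 9: literal('D'). Output: "BBBTBBBTBBBTBBBBBBD"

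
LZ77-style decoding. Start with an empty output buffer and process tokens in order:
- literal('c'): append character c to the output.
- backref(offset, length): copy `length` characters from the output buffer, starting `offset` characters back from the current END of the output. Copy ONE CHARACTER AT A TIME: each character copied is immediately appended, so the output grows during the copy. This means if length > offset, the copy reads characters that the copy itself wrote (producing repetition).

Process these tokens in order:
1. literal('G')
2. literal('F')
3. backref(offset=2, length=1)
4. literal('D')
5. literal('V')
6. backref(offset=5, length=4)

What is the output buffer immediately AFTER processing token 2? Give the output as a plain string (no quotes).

Answer: GF

Derivation:
Token 1: literal('G'). Output: "G"
Token 2: literal('F'). Output: "GF"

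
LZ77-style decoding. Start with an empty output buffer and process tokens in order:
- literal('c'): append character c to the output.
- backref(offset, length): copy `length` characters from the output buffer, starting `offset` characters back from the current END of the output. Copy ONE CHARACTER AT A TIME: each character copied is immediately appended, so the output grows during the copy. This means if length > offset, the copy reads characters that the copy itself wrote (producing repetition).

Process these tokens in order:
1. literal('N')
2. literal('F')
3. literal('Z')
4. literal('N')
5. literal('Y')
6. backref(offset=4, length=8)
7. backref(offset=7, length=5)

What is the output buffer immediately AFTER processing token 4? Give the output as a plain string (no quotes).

Token 1: literal('N'). Output: "N"
Token 2: literal('F'). Output: "NF"
Token 3: literal('Z'). Output: "NFZ"
Token 4: literal('N'). Output: "NFZN"

Answer: NFZN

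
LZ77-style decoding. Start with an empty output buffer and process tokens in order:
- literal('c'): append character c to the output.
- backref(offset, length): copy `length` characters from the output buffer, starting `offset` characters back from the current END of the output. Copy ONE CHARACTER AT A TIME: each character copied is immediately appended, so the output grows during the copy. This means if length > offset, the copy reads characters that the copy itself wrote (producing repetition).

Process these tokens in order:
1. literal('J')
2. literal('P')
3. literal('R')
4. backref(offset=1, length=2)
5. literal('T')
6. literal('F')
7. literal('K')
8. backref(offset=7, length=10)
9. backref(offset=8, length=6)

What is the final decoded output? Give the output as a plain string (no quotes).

Answer: JPRRRTFKPRRRTFKPRRRRTFKP

Derivation:
Token 1: literal('J'). Output: "J"
Token 2: literal('P'). Output: "JP"
Token 3: literal('R'). Output: "JPR"
Token 4: backref(off=1, len=2) (overlapping!). Copied 'RR' from pos 2. Output: "JPRRR"
Token 5: literal('T'). Output: "JPRRRT"
Token 6: literal('F'). Output: "JPRRRTF"
Token 7: literal('K'). Output: "JPRRRTFK"
Token 8: backref(off=7, len=10) (overlapping!). Copied 'PRRRTFKPRR' from pos 1. Output: "JPRRRTFKPRRRTFKPRR"
Token 9: backref(off=8, len=6). Copied 'RRTFKP' from pos 10. Output: "JPRRRTFKPRRRTFKPRRRRTFKP"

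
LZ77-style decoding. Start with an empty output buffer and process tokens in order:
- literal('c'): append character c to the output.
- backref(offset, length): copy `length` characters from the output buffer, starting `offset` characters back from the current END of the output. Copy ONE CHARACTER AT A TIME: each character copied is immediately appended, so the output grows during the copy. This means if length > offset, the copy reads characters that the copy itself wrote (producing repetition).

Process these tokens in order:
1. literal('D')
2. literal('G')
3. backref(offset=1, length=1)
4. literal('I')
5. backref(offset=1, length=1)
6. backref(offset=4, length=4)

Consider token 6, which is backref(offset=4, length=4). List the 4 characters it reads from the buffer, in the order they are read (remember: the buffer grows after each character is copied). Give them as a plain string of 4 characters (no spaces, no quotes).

Token 1: literal('D'). Output: "D"
Token 2: literal('G'). Output: "DG"
Token 3: backref(off=1, len=1). Copied 'G' from pos 1. Output: "DGG"
Token 4: literal('I'). Output: "DGGI"
Token 5: backref(off=1, len=1). Copied 'I' from pos 3. Output: "DGGII"
Token 6: backref(off=4, len=4). Buffer before: "DGGII" (len 5)
  byte 1: read out[1]='G', append. Buffer now: "DGGIIG"
  byte 2: read out[2]='G', append. Buffer now: "DGGIIGG"
  byte 3: read out[3]='I', append. Buffer now: "DGGIIGGI"
  byte 4: read out[4]='I', append. Buffer now: "DGGIIGGII"

Answer: GGII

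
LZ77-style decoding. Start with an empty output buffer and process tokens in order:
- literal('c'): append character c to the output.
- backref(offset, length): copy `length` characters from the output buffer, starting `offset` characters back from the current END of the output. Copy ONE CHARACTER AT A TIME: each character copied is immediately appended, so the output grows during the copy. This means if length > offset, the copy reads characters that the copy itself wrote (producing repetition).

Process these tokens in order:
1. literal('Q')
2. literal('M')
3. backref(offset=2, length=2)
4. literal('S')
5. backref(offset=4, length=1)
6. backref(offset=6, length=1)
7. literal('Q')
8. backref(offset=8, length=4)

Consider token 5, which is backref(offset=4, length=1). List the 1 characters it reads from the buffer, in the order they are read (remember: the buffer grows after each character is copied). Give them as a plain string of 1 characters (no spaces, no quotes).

Token 1: literal('Q'). Output: "Q"
Token 2: literal('M'). Output: "QM"
Token 3: backref(off=2, len=2). Copied 'QM' from pos 0. Output: "QMQM"
Token 4: literal('S'). Output: "QMQMS"
Token 5: backref(off=4, len=1). Buffer before: "QMQMS" (len 5)
  byte 1: read out[1]='M', append. Buffer now: "QMQMSM"

Answer: M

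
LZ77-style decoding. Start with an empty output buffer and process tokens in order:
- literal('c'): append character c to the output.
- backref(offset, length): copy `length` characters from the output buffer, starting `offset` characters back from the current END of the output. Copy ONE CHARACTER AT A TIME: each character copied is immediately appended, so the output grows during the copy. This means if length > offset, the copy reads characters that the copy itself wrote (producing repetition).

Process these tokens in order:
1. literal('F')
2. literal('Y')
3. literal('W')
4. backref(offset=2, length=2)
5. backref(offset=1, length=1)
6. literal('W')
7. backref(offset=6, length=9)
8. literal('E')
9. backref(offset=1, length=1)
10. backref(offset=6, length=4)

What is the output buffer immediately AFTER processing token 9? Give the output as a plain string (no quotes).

Token 1: literal('F'). Output: "F"
Token 2: literal('Y'). Output: "FY"
Token 3: literal('W'). Output: "FYW"
Token 4: backref(off=2, len=2). Copied 'YW' from pos 1. Output: "FYWYW"
Token 5: backref(off=1, len=1). Copied 'W' from pos 4. Output: "FYWYWW"
Token 6: literal('W'). Output: "FYWYWWW"
Token 7: backref(off=6, len=9) (overlapping!). Copied 'YWYWWWYWY' from pos 1. Output: "FYWYWWWYWYWWWYWY"
Token 8: literal('E'). Output: "FYWYWWWYWYWWWYWYE"
Token 9: backref(off=1, len=1). Copied 'E' from pos 16. Output: "FYWYWWWYWYWWWYWYEE"

Answer: FYWYWWWYWYWWWYWYEE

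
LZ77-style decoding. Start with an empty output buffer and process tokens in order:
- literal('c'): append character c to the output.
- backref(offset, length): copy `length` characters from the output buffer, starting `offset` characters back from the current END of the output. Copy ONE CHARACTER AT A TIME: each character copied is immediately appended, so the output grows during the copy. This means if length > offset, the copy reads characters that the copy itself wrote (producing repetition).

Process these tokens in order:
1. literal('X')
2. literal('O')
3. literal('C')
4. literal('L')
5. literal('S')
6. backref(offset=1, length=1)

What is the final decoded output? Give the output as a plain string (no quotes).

Answer: XOCLSS

Derivation:
Token 1: literal('X'). Output: "X"
Token 2: literal('O'). Output: "XO"
Token 3: literal('C'). Output: "XOC"
Token 4: literal('L'). Output: "XOCL"
Token 5: literal('S'). Output: "XOCLS"
Token 6: backref(off=1, len=1). Copied 'S' from pos 4. Output: "XOCLSS"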